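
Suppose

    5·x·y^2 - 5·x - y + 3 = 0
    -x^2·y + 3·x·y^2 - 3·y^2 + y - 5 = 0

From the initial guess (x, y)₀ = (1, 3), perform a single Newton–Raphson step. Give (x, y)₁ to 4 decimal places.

(1.2381, 1.2923)

At (1, 3): F = (40.0000, -5.0000).
Jacobian J = [[5·y^2 - 5, 10·x·y - 1], [-2·x·y + 3·y^2, -x^2 + 6·x·y - 6·y + 1]].
At the point, J = [[40.0000, 29.0000], [21.0000, 0.0000]] (det J = -609.0000).
Solving J·Δ = −F gives Δ = (0.2381, -1.7077).
Then the next iterate is (x, y)₁ = (1.2381, 1.2923).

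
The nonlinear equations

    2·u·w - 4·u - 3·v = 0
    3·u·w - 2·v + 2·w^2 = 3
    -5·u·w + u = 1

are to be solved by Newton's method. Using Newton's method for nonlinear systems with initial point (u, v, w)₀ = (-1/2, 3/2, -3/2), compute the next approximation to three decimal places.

At (-1/2, 3/2, -3/2): F = (-1.000, 0.750, -5.250).
Jacobian J = [[2·w - 4, -3, 2·u], [3·w, -2, 3·u + 4·w], [-5·w + 1, 0, -5·u]].
At the point, J = [[-7.000, -3.000, -1.000], [-4.500, -2.000, -7.500], [8.500, 0.000, 2.500]] (det J = 175.500).
Solving J·Δ = −F gives Δ = (0.553, -1.697, 0.221).
Then the next iterate is (u, v, w)₁ = (0.053, -0.197, -1.279).

(0.053, -0.197, -1.279)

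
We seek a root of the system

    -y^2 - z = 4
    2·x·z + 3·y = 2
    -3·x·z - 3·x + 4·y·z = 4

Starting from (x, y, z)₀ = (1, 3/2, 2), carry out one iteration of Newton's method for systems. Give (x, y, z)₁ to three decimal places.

(-1.169, -4.726, 12.427)

At (1, 3/2, 2): F = (-8.250, 6.500, -1.000).
Jacobian J = [[0, -2·y, -1], [2·z, 3, 2·x], [-3·z - 3, 4·z, -3·x + 4·y]].
At the point, J = [[0.000, -3.000, -1.000], [4.000, 3.000, 2.000], [-9.000, 8.000, 3.000]] (det J = 31.000).
Solving J·Δ = −F gives Δ = (-2.169, -6.226, 10.427).
Then the next iterate is (x, y, z)₁ = (-1.169, -4.726, 12.427).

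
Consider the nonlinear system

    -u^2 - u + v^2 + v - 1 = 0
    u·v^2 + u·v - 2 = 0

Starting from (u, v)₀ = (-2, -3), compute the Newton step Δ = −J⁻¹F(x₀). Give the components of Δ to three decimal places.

(0.667, 1.000)

At (-2, -3): F = (3.000, -14.000).
Jacobian J = [[-2·u - 1, 2·v + 1], [v^2 + v, 2·u·v + u]].
At the point, J = [[3.000, -5.000], [6.000, 10.000]] (det J = 60.000).
Solving J·Δ = −F gives Δ = (0.667, 1.000).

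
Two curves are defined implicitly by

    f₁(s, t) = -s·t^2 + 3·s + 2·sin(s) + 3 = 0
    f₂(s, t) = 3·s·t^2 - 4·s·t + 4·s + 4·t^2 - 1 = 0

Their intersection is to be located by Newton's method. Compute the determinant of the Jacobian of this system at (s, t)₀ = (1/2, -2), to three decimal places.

-66.124

J = [[-t^2 + 2·cos(s) + 3, -2·s·t], [3·t^2 - 4·t + 4, 6·s·t - 4·s + 8·t]].
At the point, J = [[0.75517, 2.000], [24.000, -24.000]].
det J = -66.124.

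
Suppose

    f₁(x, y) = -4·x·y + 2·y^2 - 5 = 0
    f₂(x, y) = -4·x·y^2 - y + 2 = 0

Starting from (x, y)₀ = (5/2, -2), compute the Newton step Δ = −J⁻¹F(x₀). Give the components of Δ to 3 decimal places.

(-10.375, -3.333)

At (5/2, -2): F = (23.000, -36.000).
Jacobian J = [[-4·y, -4·x + 4·y], [-4·y^2, -8·x·y - 1]].
At the point, J = [[8.000, -18.000], [-16.000, 39.000]] (det J = 24.000).
Solving J·Δ = −F gives Δ = (-10.375, -3.333).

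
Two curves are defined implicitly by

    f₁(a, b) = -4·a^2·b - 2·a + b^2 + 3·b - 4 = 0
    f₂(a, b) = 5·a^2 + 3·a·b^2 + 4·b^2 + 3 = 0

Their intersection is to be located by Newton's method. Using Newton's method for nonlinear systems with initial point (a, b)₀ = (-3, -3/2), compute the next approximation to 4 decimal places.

At (-3, -3/2): F = (53.7500, 36.7500).
Jacobian J = [[-8·a·b - 2, -4·a^2 + 2·b + 3], [10·a + 3·b^2, 6·a·b + 8·b]].
At the point, J = [[-38.0000, -36.0000], [-23.2500, 15.0000]] (det J = -1407.0000).
Solving J·Δ = −F gives Δ = (1.5133, -0.1043).
Then the next iterate is (a, b)₁ = (-1.4867, -1.6043).

(-1.4867, -1.6043)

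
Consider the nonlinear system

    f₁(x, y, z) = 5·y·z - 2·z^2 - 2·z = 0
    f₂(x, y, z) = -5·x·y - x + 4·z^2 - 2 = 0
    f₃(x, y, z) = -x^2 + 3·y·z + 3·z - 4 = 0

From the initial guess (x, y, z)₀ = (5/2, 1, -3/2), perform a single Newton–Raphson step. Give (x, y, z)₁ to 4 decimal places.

At (5/2, 1, -3/2): F = (-9.0000, -8.0000, -19.2500).
Jacobian J = [[0, 5·z, 5·y - 4·z - 2], [-5·y - 1, -5·x, 8·z], [-2·x, 3·z, 3·y + 3]].
At the point, J = [[0.0000, -7.5000, 9.0000], [-6.0000, -12.5000, -12.0000], [-5.0000, -4.5000, 6.0000]] (det J = -1039.5000).
Solving J·Δ = −F gives Δ = (-2.6677, -0.1775, 0.8521).
Then the next iterate is (x, y, z)₁ = (-0.1677, 0.8225, -0.6479).

(-0.1677, 0.8225, -0.6479)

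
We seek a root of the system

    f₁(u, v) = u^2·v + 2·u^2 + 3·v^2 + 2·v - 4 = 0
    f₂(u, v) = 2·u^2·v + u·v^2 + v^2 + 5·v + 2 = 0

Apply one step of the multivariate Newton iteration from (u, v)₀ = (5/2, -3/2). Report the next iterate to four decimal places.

(1.5118, -0.9606)

At (5/2, -3/2): F = (2.8750, -16.3750).
Jacobian J = [[2·u·v + 4·u, u^2 + 6·v + 2], [4·u·v + v^2, 2·u^2 + 2·u·v + 2·v + 5]].
At the point, J = [[2.5000, -0.7500], [-12.7500, 7.0000]] (det J = 7.9375).
Solving J·Δ = −F gives Δ = (-0.9882, 0.5394).
Then the next iterate is (u, v)₁ = (1.5118, -0.9606).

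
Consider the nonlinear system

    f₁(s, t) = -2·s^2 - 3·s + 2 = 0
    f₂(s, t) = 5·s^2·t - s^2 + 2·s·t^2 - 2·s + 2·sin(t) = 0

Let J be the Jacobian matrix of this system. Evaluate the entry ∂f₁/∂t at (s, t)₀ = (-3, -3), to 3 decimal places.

0.000

∂f₁/∂t = 0.
At (-3, -3) this is 0.000.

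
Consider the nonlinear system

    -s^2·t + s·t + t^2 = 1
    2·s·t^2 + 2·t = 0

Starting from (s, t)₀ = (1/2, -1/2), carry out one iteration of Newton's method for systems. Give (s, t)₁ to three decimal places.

(4.333, -1.667)

At (1/2, -1/2): F = (-0.875, -0.750).
Jacobian J = [[-2·s·t + t, -s^2 + s + 2·t], [2·t^2, 4·s·t + 2]].
At the point, J = [[0.000, -0.750], [0.500, 1.000]] (det J = 0.375).
Solving J·Δ = −F gives Δ = (3.833, -1.167).
Then the next iterate is (s, t)₁ = (4.333, -1.667).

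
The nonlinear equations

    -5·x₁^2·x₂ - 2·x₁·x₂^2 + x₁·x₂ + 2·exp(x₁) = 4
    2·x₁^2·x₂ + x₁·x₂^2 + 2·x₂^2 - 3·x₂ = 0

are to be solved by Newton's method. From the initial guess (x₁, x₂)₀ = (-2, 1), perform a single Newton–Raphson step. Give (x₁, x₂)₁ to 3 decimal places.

(-25.470, -32.858)

At (-2, 1): F = (-21.72933, 5.000).
Jacobian J = [[-10·x₁·x₂ - 2·x₂^2 + x₂ + 2·exp(x₁), -5·x₁^2 - 4·x₁·x₂ + x₁], [4·x₁·x₂ + x₂^2, 2·x₁^2 + 2·x₁·x₂ + 4·x₂ - 3]].
At the point, J = [[19.27067, -14.000], [-7.000, 5.000]] (det J = -1.64665).
Solving J·Δ = −F gives Δ = (-23.470, -33.858).
Then the next iterate is (x₁, x₂)₁ = (-25.470, -32.858).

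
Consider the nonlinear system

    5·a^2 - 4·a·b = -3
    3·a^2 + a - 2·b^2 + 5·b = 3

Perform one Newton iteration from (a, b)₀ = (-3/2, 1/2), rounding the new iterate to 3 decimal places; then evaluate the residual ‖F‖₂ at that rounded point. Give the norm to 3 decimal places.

825.871

At (-3/2, 1/2): F = (17.250, 4.250).
Jacobian J = [[10·a - 4·b, -4·a], [6·a + 1, -4·b + 5]].
At the point, J = [[-17.000, 6.000], [-8.000, 3.000]] (det J = -3.000).
Solving J·Δ = −F gives Δ = (8.750, 21.917).
Then the next iterate is (a, b)₁ = (7.250, 22.417).
Re-evaluating at (7.250, 22.417): F = (-384.28050, -731.02128), so ‖F‖₂ = 825.871.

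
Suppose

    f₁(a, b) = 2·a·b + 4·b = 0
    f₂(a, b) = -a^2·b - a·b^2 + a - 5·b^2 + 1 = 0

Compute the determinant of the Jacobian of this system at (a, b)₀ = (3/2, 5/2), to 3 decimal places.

-84.500

J = [[2·b, 2·a + 4], [-2·a·b - b^2 + 1, -a^2 - 2·a·b - 10·b]].
At the point, J = [[5.000, 7.000], [-12.750, -34.750]].
det J = -84.500.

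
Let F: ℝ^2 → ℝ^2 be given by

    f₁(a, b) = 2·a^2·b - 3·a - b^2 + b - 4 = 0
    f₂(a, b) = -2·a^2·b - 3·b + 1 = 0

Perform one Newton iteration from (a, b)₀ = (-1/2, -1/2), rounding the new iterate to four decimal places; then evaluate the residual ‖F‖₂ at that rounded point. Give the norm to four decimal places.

At (-1/2, -1/2): F = (-3.5000, 2.7500).
Jacobian J = [[4·a·b - 3, 2·a^2 - 2·b + 1], [-4·a·b, -2·a^2 - 3]].
At the point, J = [[-2.0000, 2.5000], [-1.0000, -3.5000]] (det J = 9.5000).
Solving J·Δ = −F gives Δ = (-0.5658, 0.9474).
Then the next iterate is (a, b)₁ = (-1.0658, 0.4474).
Re-evaluating at (-1.0658, 0.4474): F = (0.461063, -1.358630), so ‖F‖₂ = 1.4347.

1.4347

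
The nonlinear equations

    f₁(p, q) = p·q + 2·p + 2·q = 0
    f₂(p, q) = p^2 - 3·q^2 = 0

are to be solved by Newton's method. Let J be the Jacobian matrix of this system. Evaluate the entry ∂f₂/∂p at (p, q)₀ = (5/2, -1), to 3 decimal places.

5.000

∂f₂/∂p = 2·p.
At (5/2, -1) this is 5.000.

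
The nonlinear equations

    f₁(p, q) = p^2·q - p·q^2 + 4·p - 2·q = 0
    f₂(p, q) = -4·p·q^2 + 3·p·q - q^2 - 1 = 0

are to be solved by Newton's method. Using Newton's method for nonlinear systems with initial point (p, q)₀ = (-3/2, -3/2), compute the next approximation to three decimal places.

(-0.771, -1.133)

At (-3/2, -3/2): F = (-3.000, 17.000).
Jacobian J = [[2·p·q - q^2 + 4, p^2 - 2·p·q - 2], [-4·q^2 + 3·q, -8·p·q + 3·p - 2·q]].
At the point, J = [[6.250, -4.250], [-13.500, -19.500]] (det J = -179.250).
Solving J·Δ = −F gives Δ = (0.729, 0.367).
Then the next iterate is (p, q)₁ = (-0.771, -1.133).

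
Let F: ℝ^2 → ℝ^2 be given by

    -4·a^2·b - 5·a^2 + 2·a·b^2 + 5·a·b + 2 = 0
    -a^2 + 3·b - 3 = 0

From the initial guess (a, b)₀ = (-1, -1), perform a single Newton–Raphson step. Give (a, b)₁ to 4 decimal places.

(2.2857, -0.8571)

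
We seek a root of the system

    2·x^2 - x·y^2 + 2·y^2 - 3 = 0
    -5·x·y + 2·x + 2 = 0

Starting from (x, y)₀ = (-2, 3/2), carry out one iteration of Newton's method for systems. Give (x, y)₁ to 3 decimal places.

At (-2, 3/2): F = (14.000, 13.000).
Jacobian J = [[4·x - y^2, -2·x·y + 4·y], [-5·y + 2, -5·x]].
At the point, J = [[-10.250, 12.000], [-5.500, 10.000]] (det J = -36.500).
Solving J·Δ = −F gives Δ = (-0.438, -1.541).
Then the next iterate is (x, y)₁ = (-2.438, -0.041).

(-2.438, -0.041)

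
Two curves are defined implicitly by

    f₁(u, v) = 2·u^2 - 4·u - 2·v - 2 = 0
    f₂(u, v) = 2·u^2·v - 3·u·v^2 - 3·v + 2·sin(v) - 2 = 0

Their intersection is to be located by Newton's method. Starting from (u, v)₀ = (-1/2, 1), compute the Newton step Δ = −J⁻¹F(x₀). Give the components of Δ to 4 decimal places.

(-0.2569, 0.0207)

At (-1/2, 1): F = (-1.5000, -1.317058).
Jacobian J = [[4·u - 4, -2], [4·u·v - 3·v^2, 2·u^2 - 6·u·v + 2·cos(v) - 3]].
At the point, J = [[-6.0000, -2.0000], [-5.0000, 1.580605]] (det J = -19.483628).
Solving J·Δ = −F gives Δ = (-0.2569, 0.0207).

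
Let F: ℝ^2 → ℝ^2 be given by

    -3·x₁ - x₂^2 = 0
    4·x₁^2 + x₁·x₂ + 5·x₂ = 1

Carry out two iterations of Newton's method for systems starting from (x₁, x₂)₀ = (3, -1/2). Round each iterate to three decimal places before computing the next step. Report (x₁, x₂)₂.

At (3, -1/2): F = (-9.250, 31.000).
Jacobian J = [[-3, -2·x₂], [8·x₁ + x₂, x₁ + 5]].
At the point, J = [[-3.000, 1.000], [23.500, 8.000]] (det J = -47.500).
Solving J·Δ = −F gives Δ = (-2.211, 2.618).
Then the next iterate is (x₁, x₂)₁ = (0.789, 2.118).
Round to (0.789, 2.118) and repeat: F = (-6.85292, 13.75119), J = [[-3.000, -4.236], [8.430, 5.789]].
Δ = (-1.013, -0.900), so (x₁, x₂)₂ = (-0.224, 1.218).

(-0.224, 1.218)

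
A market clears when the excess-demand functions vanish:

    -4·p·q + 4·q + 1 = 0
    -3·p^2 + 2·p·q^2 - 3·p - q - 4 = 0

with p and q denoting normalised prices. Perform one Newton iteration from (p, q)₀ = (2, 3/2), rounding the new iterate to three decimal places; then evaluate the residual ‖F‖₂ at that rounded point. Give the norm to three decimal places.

At (2, 3/2): F = (-5.000, -14.500).
Jacobian J = [[-4·q, -4·p + 4], [-6·p + 2·q^2 - 3, 4·p·q - 1]].
At the point, J = [[-6.000, -4.000], [-10.500, 11.000]] (det J = -108.000).
Solving J·Δ = −F gives Δ = (-1.046, 0.319).
Then the next iterate is (p, q)₁ = (0.954, 1.819).
Re-evaluating at (0.954, 1.819): F = (1.33470, -5.09823), so ‖F‖₂ = 5.270.

5.270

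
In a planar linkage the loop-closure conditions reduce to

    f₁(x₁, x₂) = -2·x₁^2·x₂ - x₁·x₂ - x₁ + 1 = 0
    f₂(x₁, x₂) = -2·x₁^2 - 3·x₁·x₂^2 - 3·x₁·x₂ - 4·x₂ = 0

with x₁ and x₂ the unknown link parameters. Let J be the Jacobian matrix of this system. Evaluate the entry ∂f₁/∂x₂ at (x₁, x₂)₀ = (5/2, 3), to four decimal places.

∂f₁/∂x₂ = -2·x₁^2 - x₁.
At (5/2, 3) this is -15.0000.

-15.0000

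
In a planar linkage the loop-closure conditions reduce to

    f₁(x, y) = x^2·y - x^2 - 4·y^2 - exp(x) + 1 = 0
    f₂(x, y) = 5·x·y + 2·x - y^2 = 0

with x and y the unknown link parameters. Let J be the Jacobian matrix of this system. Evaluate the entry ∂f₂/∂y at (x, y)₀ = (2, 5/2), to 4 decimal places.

5.0000

∂f₂/∂y = 5·x - 2·y.
At (2, 5/2) this is 5.0000.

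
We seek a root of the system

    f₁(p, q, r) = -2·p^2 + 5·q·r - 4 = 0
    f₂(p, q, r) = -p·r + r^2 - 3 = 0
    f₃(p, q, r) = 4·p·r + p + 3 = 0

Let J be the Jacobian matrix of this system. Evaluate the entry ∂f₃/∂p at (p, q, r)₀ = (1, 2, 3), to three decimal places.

13.000

∂f₃/∂p = 4·r + 1.
At (1, 2, 3) this is 13.000.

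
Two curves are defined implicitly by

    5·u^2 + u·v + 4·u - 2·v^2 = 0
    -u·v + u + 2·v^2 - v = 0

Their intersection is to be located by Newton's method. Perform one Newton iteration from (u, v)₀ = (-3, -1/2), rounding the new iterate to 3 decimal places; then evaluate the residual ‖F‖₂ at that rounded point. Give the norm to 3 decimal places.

2263.777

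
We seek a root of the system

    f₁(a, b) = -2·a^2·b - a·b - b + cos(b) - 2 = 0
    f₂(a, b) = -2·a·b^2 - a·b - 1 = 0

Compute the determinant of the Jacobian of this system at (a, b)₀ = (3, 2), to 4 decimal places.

472.9070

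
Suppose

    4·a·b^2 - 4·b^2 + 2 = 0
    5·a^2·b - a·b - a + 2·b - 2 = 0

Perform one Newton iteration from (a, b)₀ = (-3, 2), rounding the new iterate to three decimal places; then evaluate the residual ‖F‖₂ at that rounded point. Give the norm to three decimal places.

34.710

At (-3, 2): F = (-62.000, 101.000).
Jacobian J = [[4·b^2, 8·a·b - 8·b], [10·a·b - b - 1, 5·a^2 - a + 2]].
At the point, J = [[16.000, -64.000], [-63.000, 50.000]] (det J = -3232.000).
Solving J·Δ = −F gives Δ = (1.041, -0.709).
Then the next iterate is (a, b)₁ = (-1.959, 1.291).
Re-evaluating at (-1.959, 1.291): F = (-17.72684, 29.84230), so ‖F‖₂ = 34.710.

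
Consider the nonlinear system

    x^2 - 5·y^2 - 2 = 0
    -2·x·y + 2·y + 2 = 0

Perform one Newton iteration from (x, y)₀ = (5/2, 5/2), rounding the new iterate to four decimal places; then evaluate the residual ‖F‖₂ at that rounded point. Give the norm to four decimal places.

6.6401

At (5/2, 5/2): F = (-27.0000, -5.5000).
Jacobian J = [[2·x, -10·y], [-2·y, -2·x + 2]].
At the point, J = [[5.0000, -25.0000], [-5.0000, -3.0000]] (det J = -140.0000).
Solving J·Δ = −F gives Δ = (-0.4036, -1.1607).
Then the next iterate is (x, y)₁ = (2.0964, 1.3393).
Re-evaluating at (2.0964, 1.3393): F = (-6.573729, -0.936817), so ‖F‖₂ = 6.6401.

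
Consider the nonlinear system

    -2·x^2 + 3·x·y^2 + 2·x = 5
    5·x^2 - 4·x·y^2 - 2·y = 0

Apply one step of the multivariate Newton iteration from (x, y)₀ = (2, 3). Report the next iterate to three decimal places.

At (2, 3): F = (45.000, -58.000).
Jacobian J = [[-4·x + 3·y^2 + 2, 6·x·y], [10·x - 4·y^2, -8·x·y - 2]].
At the point, J = [[21.000, 36.000], [-16.000, -50.000]] (det J = -474.000).
Solving J·Δ = −F gives Δ = (-0.342, -1.051).
Then the next iterate is (x, y)₁ = (1.658, 1.949).

(1.658, 1.949)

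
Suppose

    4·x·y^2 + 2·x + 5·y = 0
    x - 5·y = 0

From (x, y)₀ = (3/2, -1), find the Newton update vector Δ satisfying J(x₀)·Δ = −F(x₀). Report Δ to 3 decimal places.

(1.109, 1.522)

At (3/2, -1): F = (4.000, 6.500).
Jacobian J = [[4·y^2 + 2, 8·x·y + 5], [1, -5]].
At the point, J = [[6.000, -7.000], [1.000, -5.000]] (det J = -23.000).
Solving J·Δ = −F gives Δ = (1.109, 1.522).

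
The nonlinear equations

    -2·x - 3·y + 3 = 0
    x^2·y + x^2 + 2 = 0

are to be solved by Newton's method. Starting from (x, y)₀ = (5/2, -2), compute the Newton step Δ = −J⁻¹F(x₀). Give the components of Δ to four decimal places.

At (5/2, -2): F = (4.0000, -4.2500).
Jacobian J = [[-2, -3], [2·x·y + 2·x, x^2]].
At the point, J = [[-2.0000, -3.0000], [-5.0000, 6.2500]] (det J = -27.5000).
Solving J·Δ = −F gives Δ = (0.4455, 1.0364).

(0.4455, 1.0364)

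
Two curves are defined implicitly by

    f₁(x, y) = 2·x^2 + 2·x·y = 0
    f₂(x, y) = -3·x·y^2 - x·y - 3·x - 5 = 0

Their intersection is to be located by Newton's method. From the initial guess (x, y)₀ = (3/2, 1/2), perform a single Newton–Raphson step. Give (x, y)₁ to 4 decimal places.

At (3/2, 1/2): F = (6.0000, -11.3750).
Jacobian J = [[4·x + 2·y, 2·x], [-3·y^2 - y - 3, -6·x·y - x]].
At the point, J = [[7.0000, 3.0000], [-4.2500, -6.0000]] (det J = -29.2500).
Solving J·Δ = −F gives Δ = (-0.0641, -1.8504).
Then the next iterate is (x, y)₁ = (1.4359, -1.3504).

(1.4359, -1.3504)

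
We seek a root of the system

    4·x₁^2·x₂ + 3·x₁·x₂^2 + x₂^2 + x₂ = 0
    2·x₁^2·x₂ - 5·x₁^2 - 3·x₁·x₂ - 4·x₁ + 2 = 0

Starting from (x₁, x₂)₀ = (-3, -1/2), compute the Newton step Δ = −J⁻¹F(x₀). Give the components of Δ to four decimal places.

At (-3, -1/2): F = (-20.5000, -44.5000).
Jacobian J = [[8·x₁·x₂ + 3·x₂^2, 4·x₁^2 + 6·x₁·x₂ + 2·x₂ + 1], [4·x₁·x₂ - 10·x₁ - 3·x₂ - 4, 2·x₁^2 - 3·x₁]].
At the point, J = [[12.7500, 45.0000], [33.5000, 27.0000]] (det J = -1163.2500).
Solving J·Δ = −F gives Δ = (1.2456, 0.1026).

(1.2456, 0.1026)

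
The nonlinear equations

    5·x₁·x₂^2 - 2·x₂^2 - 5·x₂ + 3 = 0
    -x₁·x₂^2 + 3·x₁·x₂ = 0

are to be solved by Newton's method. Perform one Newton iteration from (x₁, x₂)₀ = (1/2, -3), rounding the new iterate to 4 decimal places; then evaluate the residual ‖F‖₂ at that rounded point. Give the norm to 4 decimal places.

At (1/2, -3): F = (22.5000, -9.0000).
Jacobian J = [[5·x₂^2, 10·x₁·x₂ - 4·x₂ - 5], [-x₂^2 + 3·x₂, -2·x₁·x₂ + 3·x₁]].
At the point, J = [[45.0000, -8.0000], [-18.0000, 4.5000]] (det J = 58.5000).
Solving J·Δ = −F gives Δ = (-0.5000, 0.0000).
Then the next iterate is (x₁, x₂)₁ = (0.0000, -3.0000).
Re-evaluating at (0.0000, -3.0000): F = (0.0000, 0.0000), so ‖F‖₂ = 0.0000.

0.0000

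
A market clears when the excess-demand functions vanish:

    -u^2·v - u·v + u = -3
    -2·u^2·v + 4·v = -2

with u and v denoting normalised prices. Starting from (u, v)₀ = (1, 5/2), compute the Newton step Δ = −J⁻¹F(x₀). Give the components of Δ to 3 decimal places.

(0.364, -1.682)

At (1, 5/2): F = (-1.000, 7.000).
Jacobian J = [[-2·u·v - v + 1, -u^2 - u], [-4·u·v, -2·u^2 + 4]].
At the point, J = [[-6.500, -2.000], [-10.000, 2.000]] (det J = -33.000).
Solving J·Δ = −F gives Δ = (0.364, -1.682).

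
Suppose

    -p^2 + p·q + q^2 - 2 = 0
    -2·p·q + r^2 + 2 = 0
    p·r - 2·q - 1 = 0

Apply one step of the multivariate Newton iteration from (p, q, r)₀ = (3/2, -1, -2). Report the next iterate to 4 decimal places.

(0.1921, -0.0368, -1.1263)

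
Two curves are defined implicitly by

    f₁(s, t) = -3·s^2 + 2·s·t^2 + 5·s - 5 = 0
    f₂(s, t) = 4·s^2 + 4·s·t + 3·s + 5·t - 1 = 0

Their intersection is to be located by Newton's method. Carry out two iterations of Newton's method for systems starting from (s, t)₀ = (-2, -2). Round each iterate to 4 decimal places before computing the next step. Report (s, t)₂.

(-0.2350, -6.5756)

At (-2, -2): F = (-43.0000, 15.0000).
Jacobian J = [[-6·s + 2·t^2 + 5, 4·s·t], [8·s + 4·t + 3, 4·s + 5]].
At the point, J = [[25.0000, 16.0000], [-21.0000, -3.0000]] (det J = 261.0000).
Solving J·Δ = −F gives Δ = (0.4253, 2.0230).
Then the next iterate is (s, t)₁ = (-1.5747, 0.0230).
Round to (-1.5747, 0.0230) and repeat: F = (-20.314206, 4.164748), J = [[14.449258, -0.144872], [-9.5056, -1.2988]].
Δ = (1.3397, -6.5986), so (s, t)₂ = (-0.2350, -6.5756).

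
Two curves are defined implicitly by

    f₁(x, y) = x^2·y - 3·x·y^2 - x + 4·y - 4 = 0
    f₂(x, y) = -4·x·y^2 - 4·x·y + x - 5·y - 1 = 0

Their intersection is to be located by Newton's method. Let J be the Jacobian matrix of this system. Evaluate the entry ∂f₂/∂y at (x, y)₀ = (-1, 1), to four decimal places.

∂f₂/∂y = -8·x·y - 4·x - 5.
At (-1, 1) this is 7.0000.

7.0000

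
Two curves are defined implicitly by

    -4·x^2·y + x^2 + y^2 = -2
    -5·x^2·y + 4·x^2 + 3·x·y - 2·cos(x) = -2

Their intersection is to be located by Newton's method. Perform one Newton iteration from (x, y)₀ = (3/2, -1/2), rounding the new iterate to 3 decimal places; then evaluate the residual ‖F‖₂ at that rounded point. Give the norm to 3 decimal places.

At (3/2, -1/2): F = (9.000, 14.23353).
Jacobian J = [[-8·x·y + 2·x, -4·x^2 + 2·y], [-10·x·y + 8·x + 3·y + 2·sin(x), -5·x^2 + 3·x]].
At the point, J = [[9.000, -10.000], [19.99499, -6.750]] (det J = 139.19990).
Solving J·Δ = −F gives Δ = (-0.586, 0.373).
Then the next iterate is (x, y)₁ = (0.914, -0.127).
Re-evaluating at (0.914, -0.127): F = (3.27591, 4.30266), so ‖F‖₂ = 5.408.

5.408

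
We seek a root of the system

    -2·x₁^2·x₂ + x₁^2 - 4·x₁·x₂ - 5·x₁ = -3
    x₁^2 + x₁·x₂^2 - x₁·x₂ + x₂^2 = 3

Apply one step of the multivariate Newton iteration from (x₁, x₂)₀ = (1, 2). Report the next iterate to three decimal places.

At (1, 2): F = (-13.000, 4.000).
Jacobian J = [[-4·x₁·x₂ + 2·x₁ - 4·x₂ - 5, -2·x₁^2 - 4·x₁], [2·x₁ + x₂^2 - x₂, 2·x₁·x₂ - x₁ + 2·x₂]].
At the point, J = [[-19.000, -6.000], [4.000, 7.000]] (det J = -109.000).
Solving J·Δ = −F gives Δ = (-0.615, -0.220).
Then the next iterate is (x₁, x₂)₁ = (0.385, 1.780).

(0.385, 1.780)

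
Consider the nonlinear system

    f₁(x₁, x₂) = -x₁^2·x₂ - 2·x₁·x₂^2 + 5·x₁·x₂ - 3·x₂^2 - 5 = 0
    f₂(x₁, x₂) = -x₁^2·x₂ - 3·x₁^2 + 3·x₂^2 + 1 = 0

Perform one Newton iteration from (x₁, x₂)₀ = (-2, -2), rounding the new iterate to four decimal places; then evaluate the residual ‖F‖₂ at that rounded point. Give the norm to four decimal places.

7.3751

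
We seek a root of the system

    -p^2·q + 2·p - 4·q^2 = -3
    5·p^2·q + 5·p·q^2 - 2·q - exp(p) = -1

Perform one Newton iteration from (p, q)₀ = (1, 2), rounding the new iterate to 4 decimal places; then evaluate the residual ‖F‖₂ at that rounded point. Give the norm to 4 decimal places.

At (1, 2): F = (-13.0000, 24.281718).
Jacobian J = [[-2·p·q + 2, -p^2 - 8·q], [10·p·q + 5·q^2 - exp(p), 5·p^2 + 10·p·q - 2]].
At the point, J = [[-2.0000, -17.0000], [37.281718, 23.0000]] (det J = 587.789209).
Solving J·Δ = −F gives Δ = (-0.1936, -0.7419).
Then the next iterate is (p, q)₁ = (0.8064, 1.2581).
Re-evaluating at (0.8064, 1.2581): F = (-2.536581, 6.716475), so ‖F‖₂ = 7.1795.

7.1795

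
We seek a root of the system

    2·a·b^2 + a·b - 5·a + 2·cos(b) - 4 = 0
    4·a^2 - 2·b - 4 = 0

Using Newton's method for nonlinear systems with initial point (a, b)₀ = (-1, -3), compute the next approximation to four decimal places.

At (-1, -3): F = (-15.979985, 6.0000).
Jacobian J = [[2·b^2 + b - 5, 4·a·b + a - 2·sin(b)], [8·a, -2]].
At the point, J = [[10.0000, 11.282240], [-8.0000, -2.0000]] (det J = 70.257920).
Solving J·Δ = −F gives Δ = (0.5086, 0.9656).
Then the next iterate is (a, b)₁ = (-0.4914, -2.0344).

(-0.4914, -2.0344)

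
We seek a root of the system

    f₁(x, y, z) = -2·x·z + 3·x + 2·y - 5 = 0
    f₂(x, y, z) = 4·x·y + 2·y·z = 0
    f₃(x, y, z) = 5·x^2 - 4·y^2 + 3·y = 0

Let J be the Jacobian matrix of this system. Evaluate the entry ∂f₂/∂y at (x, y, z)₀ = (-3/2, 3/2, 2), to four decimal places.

-2.0000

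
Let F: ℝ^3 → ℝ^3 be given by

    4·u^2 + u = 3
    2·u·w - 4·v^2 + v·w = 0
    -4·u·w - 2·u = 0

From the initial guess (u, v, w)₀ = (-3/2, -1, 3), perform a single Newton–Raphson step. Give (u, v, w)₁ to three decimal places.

At (-3/2, -1, 3): F = (4.500, -16.000, 21.000).
Jacobian J = [[8·u + 1, 0, 0], [2·w, -8·v + w, 2·u + v], [-4·w - 2, 0, -4·u]].
At the point, J = [[-11.000, 0.000, 0.000], [6.000, 11.000, -4.000], [-14.000, 0.000, 6.000]] (det J = -726.000).
Solving J·Δ = −F gives Δ = (0.409, 0.306, -2.545).
Then the next iterate is (u, v, w)₁ = (-1.091, -0.694, 0.455).

(-1.091, -0.694, 0.455)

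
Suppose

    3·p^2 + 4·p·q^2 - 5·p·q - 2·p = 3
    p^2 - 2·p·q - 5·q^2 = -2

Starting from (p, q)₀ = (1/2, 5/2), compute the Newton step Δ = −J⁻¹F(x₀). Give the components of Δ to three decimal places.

(0.493, -1.287)

At (1/2, 5/2): F = (3.000, -31.500).
Jacobian J = [[6·p + 4·q^2 - 5·q - 2, 8·p·q - 5·p], [2·p - 2·q, -2·p - 10·q]].
At the point, J = [[13.500, 7.500], [-4.000, -26.000]] (det J = -321.000).
Solving J·Δ = −F gives Δ = (0.493, -1.287).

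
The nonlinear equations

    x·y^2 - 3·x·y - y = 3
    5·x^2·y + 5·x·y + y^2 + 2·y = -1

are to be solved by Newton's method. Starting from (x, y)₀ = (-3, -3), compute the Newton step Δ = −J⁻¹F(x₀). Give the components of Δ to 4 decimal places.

At (-3, -3): F = (-54.0000, -86.0000).
Jacobian J = [[y^2 - 3·y, 2·x·y - 3·x - 1], [10·x·y + 5·y, 5·x^2 + 5·x + 2·y + 2]].
At the point, J = [[18.0000, 26.0000], [75.0000, 26.0000]] (det J = -1482.0000).
Solving J·Δ = −F gives Δ = (0.5614, 1.6883).

(0.5614, 1.6883)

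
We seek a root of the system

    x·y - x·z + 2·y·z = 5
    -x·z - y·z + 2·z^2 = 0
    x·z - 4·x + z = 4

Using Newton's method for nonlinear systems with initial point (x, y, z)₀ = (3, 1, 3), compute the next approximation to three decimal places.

(9.857, 3.381, 5.714)

At (3, 1, 3): F = (-5.000, 6.000, -4.000).
Jacobian J = [[y - z, x + 2·z, -x + 2·y], [-z, -z, -x - y + 4·z], [z - 4, 0, x + 1]].
At the point, J = [[-2.000, 9.000, -1.000], [-3.000, -3.000, 8.000], [-1.000, 0.000, 4.000]] (det J = 63.000).
Solving J·Δ = −F gives Δ = (6.857, 2.381, 2.714).
Then the next iterate is (x, y, z)₁ = (9.857, 3.381, 5.714).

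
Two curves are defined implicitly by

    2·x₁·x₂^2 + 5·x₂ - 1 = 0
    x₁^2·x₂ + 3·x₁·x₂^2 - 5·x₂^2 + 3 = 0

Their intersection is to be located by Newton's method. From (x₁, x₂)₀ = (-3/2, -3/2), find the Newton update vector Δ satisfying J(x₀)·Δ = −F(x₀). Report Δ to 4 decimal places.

At (-3/2, -3/2): F = (-15.2500, -21.7500).
Jacobian J = [[2·x₂^2, 4·x₁·x₂ + 5], [2·x₁·x₂ + 3·x₂^2, x₁^2 + 6·x₁·x₂ - 10·x₂]].
At the point, J = [[4.5000, 14.0000], [11.2500, 30.7500]] (det J = -19.1250).
Solving J·Δ = −F gives Δ = (-8.5980, 3.8529).

(-8.5980, 3.8529)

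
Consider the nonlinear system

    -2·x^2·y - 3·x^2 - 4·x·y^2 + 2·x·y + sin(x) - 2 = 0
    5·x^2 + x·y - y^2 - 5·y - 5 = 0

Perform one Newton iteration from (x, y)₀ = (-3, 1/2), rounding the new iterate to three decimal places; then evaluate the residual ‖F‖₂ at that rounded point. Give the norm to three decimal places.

At (-3, 1/2): F = (-38.14112, 35.750).
Jacobian J = [[-4·x·y - 6·x - 4·y^2 + 2·y + cos(x), -2·x^2 - 8·x·y + 2·x], [10·x + y, x - 2·y - 5]].
At the point, J = [[23.01001, -12.000], [-29.500, -9.000]] (det J = -561.09007).
Solving J·Δ = −F gives Δ = (1.376, -0.539).
Then the next iterate is (x, y)₁ = (-1.624, -0.039).
Re-evaluating at (-1.624, -0.039): F = (-10.56845, 8.44369), so ‖F‖₂ = 13.527.

13.527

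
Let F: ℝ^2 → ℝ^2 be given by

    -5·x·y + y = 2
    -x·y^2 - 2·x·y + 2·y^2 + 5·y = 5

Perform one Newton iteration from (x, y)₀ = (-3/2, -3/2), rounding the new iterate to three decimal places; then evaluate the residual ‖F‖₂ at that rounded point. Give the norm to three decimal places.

54.394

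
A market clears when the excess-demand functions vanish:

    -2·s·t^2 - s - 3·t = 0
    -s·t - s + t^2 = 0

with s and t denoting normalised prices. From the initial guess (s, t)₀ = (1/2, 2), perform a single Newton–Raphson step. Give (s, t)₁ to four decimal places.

(0.1333, 0.9714)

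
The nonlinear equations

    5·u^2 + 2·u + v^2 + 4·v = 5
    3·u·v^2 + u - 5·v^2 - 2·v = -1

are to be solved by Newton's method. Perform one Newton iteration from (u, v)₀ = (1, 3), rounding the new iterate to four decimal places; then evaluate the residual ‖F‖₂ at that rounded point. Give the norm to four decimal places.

5.1421

At (1, 3): F = (23.0000, -22.0000).
Jacobian J = [[10·u + 2, 2·v + 4], [3·v^2 + 1, 6·u·v - 10·v - 2]].
At the point, J = [[12.0000, 10.0000], [28.0000, -14.0000]] (det J = -448.0000).
Solving J·Δ = −F gives Δ = (-0.2277, -2.0268).
Then the next iterate is (u, v)₁ = (0.7723, 0.9732).
Re-evaluating at (0.7723, 0.9732): F = (4.366755, -2.715313), so ‖F‖₂ = 5.1421.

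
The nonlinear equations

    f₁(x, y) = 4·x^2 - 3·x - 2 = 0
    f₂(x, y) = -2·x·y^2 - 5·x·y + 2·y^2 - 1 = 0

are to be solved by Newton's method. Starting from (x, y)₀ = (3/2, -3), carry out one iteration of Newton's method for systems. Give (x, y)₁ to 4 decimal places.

At (3/2, -3): F = (2.5000, 12.5000).
Jacobian J = [[8·x - 3, 0], [-2·y^2 - 5·y, -4·x·y - 5·x + 4·y]].
At the point, J = [[9.0000, 0.0000], [-3.0000, -1.5000]] (det J = -13.5000).
Solving J·Δ = −F gives Δ = (-0.2778, 8.8889).
Then the next iterate is (x, y)₁ = (1.2222, 5.8889).

(1.2222, 5.8889)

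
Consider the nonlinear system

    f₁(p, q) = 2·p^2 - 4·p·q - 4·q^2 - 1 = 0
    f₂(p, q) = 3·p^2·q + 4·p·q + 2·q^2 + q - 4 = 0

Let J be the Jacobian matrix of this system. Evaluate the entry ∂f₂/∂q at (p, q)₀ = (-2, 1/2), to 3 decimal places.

7.000

∂f₂/∂q = 3·p^2 + 4·p + 4·q + 1.
At (-2, 1/2) this is 7.000.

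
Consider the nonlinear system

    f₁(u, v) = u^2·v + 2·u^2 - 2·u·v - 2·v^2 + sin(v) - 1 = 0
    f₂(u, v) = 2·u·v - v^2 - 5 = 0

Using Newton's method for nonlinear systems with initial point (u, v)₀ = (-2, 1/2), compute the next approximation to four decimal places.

(-1.8954, -0.9291)

At (-2, 1/2): F = (10.979426, -7.2500).
Jacobian J = [[2·u·v + 4·u - 2·v, u^2 - 2·u - 4·v + cos(v)], [2·v, 2·u - 2·v]].
At the point, J = [[-11.0000, 6.877583], [1.0000, -5.0000]] (det J = 48.122417).
Solving J·Δ = −F gives Δ = (0.1046, -1.4291).
Then the next iterate is (u, v)₁ = (-1.8954, -0.9291).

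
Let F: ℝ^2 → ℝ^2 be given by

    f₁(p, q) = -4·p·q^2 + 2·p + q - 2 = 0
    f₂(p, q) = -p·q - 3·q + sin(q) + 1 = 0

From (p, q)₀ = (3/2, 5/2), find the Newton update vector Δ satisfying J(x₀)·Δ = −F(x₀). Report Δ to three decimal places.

(2.016, -2.772)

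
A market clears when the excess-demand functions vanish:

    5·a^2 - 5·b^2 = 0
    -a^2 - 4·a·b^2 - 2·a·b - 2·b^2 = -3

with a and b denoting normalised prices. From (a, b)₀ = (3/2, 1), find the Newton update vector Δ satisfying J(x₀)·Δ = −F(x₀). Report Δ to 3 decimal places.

(-0.590, -0.260)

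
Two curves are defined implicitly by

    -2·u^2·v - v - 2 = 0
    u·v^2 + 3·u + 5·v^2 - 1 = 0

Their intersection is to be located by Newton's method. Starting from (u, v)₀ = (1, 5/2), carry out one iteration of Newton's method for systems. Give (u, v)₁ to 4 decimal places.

At (1, 5/2): F = (-9.5000, 39.5000).
Jacobian J = [[-4·u·v, -2·u^2 - 1], [v^2 + 3, 2·u·v + 10·v]].
At the point, J = [[-10.0000, -3.0000], [9.2500, 30.0000]] (det J = -272.2500).
Solving J·Δ = −F gives Δ = (-0.6116, -1.1281).
Then the next iterate is (u, v)₁ = (0.3884, 1.3719).

(0.3884, 1.3719)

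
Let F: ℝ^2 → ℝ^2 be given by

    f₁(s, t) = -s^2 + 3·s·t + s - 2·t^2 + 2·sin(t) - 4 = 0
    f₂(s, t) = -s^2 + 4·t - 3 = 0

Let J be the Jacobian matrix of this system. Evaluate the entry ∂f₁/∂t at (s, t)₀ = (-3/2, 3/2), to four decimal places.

∂f₁/∂t = 3·s - 4·t + 2·cos(t).
At (-3/2, 3/2) this is -10.3585.

-10.3585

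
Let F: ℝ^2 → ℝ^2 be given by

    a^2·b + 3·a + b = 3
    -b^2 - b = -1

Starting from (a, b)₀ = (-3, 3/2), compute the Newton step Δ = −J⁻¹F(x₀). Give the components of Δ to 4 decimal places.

(-0.6458, -0.6875)

At (-3, 3/2): F = (3.0000, -2.7500).
Jacobian J = [[2·a·b + 3, a^2 + 1], [0, -2·b - 1]].
At the point, J = [[-6.0000, 10.0000], [0.0000, -4.0000]] (det J = 24.0000).
Solving J·Δ = −F gives Δ = (-0.6458, -0.6875).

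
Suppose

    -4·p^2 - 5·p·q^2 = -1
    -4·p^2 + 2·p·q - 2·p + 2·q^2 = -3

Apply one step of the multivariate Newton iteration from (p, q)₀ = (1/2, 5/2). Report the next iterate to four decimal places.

(0.5703, 1.0518)

At (1/2, 5/2): F = (-15.6250, 16.0000).
Jacobian J = [[-8·p - 5·q^2, -10·p·q], [-8·p + 2·q - 2, 2·p + 4·q]].
At the point, J = [[-35.2500, -12.5000], [-1.0000, 11.0000]] (det J = -400.2500).
Solving J·Δ = −F gives Δ = (0.0703, -1.4482).
Then the next iterate is (p, q)₁ = (0.5703, 1.0518).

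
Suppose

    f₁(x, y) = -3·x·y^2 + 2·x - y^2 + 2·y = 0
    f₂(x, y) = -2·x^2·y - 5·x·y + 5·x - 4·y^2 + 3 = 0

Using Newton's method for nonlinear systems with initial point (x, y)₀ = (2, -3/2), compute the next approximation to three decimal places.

At (2, -3/2): F = (-14.750, 31.000).
Jacobian J = [[-3·y^2 + 2, -6·x·y - 2·y + 2], [-4·x·y - 5·y + 5, -2·x^2 - 5·x - 8·y]].
At the point, J = [[-4.750, 23.000], [24.500, -6.000]] (det J = -535.000).
Solving J·Δ = −F gives Δ = (-1.167, 0.400).
Then the next iterate is (x, y)₁ = (0.833, -1.100).

(0.833, -1.100)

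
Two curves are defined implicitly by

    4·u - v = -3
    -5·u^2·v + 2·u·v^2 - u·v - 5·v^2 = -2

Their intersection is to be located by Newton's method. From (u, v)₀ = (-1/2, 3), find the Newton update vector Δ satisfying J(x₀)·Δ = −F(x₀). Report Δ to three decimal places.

(0.165, -1.342)

At (-1/2, 3): F = (-2.000, -54.250).
Jacobian J = [[4, -1], [-10·u·v + 2·v^2 - v, -5·u^2 + 4·u·v - u - 10·v]].
At the point, J = [[4.000, -1.000], [30.000, -36.750]] (det J = -117.000).
Solving J·Δ = −F gives Δ = (0.165, -1.342).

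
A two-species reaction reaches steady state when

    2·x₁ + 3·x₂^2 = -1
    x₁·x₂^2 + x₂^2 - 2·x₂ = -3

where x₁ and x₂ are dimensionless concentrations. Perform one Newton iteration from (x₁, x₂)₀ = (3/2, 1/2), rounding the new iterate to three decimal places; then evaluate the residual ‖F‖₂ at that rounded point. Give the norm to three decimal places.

6163.156

At (3/2, 1/2): F = (4.750, 2.625).
Jacobian J = [[2, 6·x₂], [x₂^2, 2·x₁·x₂ + 2·x₂ - 2]].
At the point, J = [[2.000, 3.000], [0.250, 0.500]] (det J = 0.250).
Solving J·Δ = −F gives Δ = (22.000, -16.250).
Then the next iterate is (x₁, x₂)₁ = (23.500, -15.750).
Re-evaluating at (23.500, -15.750): F = (792.18750, 6112.03125), so ‖F‖₂ = 6163.156.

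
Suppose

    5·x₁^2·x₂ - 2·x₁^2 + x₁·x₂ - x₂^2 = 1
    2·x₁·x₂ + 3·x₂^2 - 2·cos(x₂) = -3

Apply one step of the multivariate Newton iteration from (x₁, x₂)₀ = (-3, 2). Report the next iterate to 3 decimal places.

(-2.352, 1.179)

At (-3, 2): F = (61.000, 3.83229).
Jacobian J = [[10·x₁·x₂ - 4·x₁ + x₂, 5·x₁^2 + x₁ - 2·x₂], [2·x₂, 2·x₁ + 6·x₂ + 2·sin(x₂)]].
At the point, J = [[-46.000, 38.000], [4.000, 7.81859]] (det J = -511.65536).
Solving J·Δ = −F gives Δ = (0.648, -0.821).
Then the next iterate is (x₁, x₂)₁ = (-2.352, 1.179).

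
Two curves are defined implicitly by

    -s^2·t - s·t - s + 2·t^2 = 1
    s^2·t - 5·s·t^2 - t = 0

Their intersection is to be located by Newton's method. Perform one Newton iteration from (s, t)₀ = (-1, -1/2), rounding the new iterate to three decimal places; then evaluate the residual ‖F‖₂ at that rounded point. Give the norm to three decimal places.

0.337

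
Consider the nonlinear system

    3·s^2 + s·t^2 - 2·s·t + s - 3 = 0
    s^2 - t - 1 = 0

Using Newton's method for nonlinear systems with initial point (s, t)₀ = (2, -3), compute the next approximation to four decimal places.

At (2, -3): F = (41.0000, 6.0000).
Jacobian J = [[6·s + t^2 - 2·t + 1, 2·s·t - 2·s], [2·s, -1]].
At the point, J = [[28.0000, -16.0000], [4.0000, -1.0000]] (det J = 36.0000).
Solving J·Δ = −F gives Δ = (-1.5278, -0.1111).
Then the next iterate is (s, t)₁ = (0.4722, -3.1111).

(0.4722, -3.1111)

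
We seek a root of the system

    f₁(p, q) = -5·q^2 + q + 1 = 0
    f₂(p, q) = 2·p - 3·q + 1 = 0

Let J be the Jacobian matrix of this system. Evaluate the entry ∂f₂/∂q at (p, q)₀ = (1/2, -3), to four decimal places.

-3.0000

∂f₂/∂q = -3.
At (1/2, -3) this is -3.0000.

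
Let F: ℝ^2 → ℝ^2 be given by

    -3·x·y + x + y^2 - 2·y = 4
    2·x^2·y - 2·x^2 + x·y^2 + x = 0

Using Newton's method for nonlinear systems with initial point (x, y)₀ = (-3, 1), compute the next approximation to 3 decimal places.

At (-3, 1): F = (1.000, -6.000).
Jacobian J = [[-3·y + 1, -3·x + 2·y - 2], [4·x·y - 4·x + y^2 + 1, 2·x^2 + 2·x·y]].
At the point, J = [[-2.000, 9.000], [2.000, 12.000]] (det J = -42.000).
Solving J·Δ = −F gives Δ = (1.571, 0.238).
Then the next iterate is (x, y)₁ = (-1.429, 1.238).

(-1.429, 1.238)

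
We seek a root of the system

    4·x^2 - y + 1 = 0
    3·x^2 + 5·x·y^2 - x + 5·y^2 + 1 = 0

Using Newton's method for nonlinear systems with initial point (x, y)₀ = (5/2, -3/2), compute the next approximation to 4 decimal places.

At (5/2, -3/2): F = (27.5000, 56.6250).
Jacobian J = [[8·x, -1], [6·x + 5·y^2 - 1, 10·x·y + 10·y]].
At the point, J = [[20.0000, -1.0000], [25.2500, -52.5000]] (det J = -1024.7500).
Solving J·Δ = −F gives Δ = (-1.3536, 0.4275).
Then the next iterate is (x, y)₁ = (1.1464, -1.0725).

(1.1464, -1.0725)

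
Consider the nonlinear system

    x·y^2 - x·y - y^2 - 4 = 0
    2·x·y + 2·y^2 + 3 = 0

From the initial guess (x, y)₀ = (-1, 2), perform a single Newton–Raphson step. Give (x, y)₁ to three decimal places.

(-0.725, 0.650)

At (-1, 2): F = (-10.000, 7.000).
Jacobian J = [[y^2 - y, 2·x·y - x - 2·y], [2·y, 2·x + 4·y]].
At the point, J = [[2.000, -7.000], [4.000, 6.000]] (det J = 40.000).
Solving J·Δ = −F gives Δ = (0.275, -1.350).
Then the next iterate is (x, y)₁ = (-0.725, 0.650).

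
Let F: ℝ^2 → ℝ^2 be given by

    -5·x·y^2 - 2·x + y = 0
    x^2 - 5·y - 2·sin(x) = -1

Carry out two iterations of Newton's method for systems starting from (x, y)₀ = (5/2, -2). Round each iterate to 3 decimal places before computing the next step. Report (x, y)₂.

(0.282, 0.100)

At (5/2, -2): F = (-57.000, 16.05306).
Jacobian J = [[-5·y^2 - 2, -10·x·y + 1], [2·x - 2·cos(x), -5]].
At the point, J = [[-22.000, 51.000], [6.60229, -5.000]] (det J = -226.71665).
Solving J·Δ = −F gives Δ = (-2.354, 0.102).
Then the next iterate is (x, y)₁ = (0.146, -1.898).
Round to (0.146, -1.898) and repeat: F = (-4.81975, 10.22035), J = [[-20.01202, 3.77108], [-1.68672, -5.000]].
Δ = (0.136, 1.998), so (x, y)₂ = (0.282, 0.100).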